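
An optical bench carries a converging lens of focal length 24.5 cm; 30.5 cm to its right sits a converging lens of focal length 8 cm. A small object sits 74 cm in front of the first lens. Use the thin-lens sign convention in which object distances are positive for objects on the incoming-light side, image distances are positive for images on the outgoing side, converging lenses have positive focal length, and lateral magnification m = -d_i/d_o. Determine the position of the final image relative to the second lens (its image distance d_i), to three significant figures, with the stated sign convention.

Applying the thin-lens equation to the first lens, 1/24.5 = 1/74 + 1/d_i1, which gives d_i1 = 36.626 cm.
Since 36.626 cm > 30.5 cm, the first image lies past the second lens and serves as a virtual object: d_o2 = L - d_i1 = -6.126 cm.
Applying the thin-lens equation again with f_2 = 8 cm and d_o2 = -6.126 cm gives d_i2 = 3.469 cm.

3.47 cm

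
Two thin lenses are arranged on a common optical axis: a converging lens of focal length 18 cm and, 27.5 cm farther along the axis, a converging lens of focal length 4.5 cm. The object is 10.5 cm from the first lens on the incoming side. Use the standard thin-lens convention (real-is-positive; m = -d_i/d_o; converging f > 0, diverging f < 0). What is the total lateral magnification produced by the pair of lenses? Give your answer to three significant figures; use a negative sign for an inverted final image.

First lens: d_i1 = 1/(1/18 - 1/10.5) = -25.200 cm.
m_1 = -(-25.200)/10.5 = 2.4000.
With d_i1 < 0 the first image is virtual and lies on the object side; the object distance for lens 2 is d_o2 = 27.5 - (-25.200) = 52.700 cm.
Second lens: d_i2 = 1/(1/4.5 - 1/(52.700)) = 4.920 cm.
m_2 = -(4.920)/(52.700) = -0.0934.
Overall magnification: m = m_1 m_2 = -0.2241.

-0.224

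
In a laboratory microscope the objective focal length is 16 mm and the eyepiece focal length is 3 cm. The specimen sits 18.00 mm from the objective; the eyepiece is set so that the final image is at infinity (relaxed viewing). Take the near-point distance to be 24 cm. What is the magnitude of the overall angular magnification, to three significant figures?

Convert to cm: f_obj = 16 mm = 1.6 cm; d_o = 18.00 mm = 1.80 cm.
Objective: 1/d_i = 1/f_obj - 1/d_o = 1/1.6 - 1/1.80 = 0.06944 cm^-1, so d_i = 14.400 cm.
m_obj = -d_i/d_o = -14.400/1.80 = -8.000.
Eyepiece angular magnification (image at infinity): M_eye = D/f_e = 24/3 = 8.000.
Overall M = m_obj x M_eye = (-8.000)(8.000) = -64.00.
|M| = 64.00.

64.0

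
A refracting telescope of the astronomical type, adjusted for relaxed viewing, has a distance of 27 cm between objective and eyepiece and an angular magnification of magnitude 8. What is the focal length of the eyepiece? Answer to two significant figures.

In normal adjustment the tube length equals f_obj + f_eye and |M| = f_obj/f_eye.
So f_obj = 8 f_eye and 8 f_eye + f_eye = 27 cm, giving f_eye = 27/9 = 3.000 cm and f_obj = 24.000 cm.

3.0 cm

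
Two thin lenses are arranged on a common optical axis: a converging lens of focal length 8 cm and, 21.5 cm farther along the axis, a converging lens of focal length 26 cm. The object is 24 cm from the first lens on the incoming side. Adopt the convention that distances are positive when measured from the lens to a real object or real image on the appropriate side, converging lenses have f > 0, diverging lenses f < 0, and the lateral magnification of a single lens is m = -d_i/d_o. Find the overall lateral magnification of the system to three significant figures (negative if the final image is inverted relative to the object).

First lens: d_i1 = 1/(1/8 - 1/24) = 12.000 cm.
m_1 = -(12.000)/24 = -0.5000.
That image sits 9.500 cm in front of the second lens, so d_o2 = 9.500 cm.
Second lens: d_i2 = 1/(1/26 - 1/(9.500)) = -14.970 cm.
m_2 = -(-14.970)/(9.500) = 1.5758.
Overall magnification: m = m_1 m_2 = -0.7879.

-0.788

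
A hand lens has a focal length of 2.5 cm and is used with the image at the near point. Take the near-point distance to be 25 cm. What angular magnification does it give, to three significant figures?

M = 1 + D/f = 1 + 25/2.5 = 11.000.

11.0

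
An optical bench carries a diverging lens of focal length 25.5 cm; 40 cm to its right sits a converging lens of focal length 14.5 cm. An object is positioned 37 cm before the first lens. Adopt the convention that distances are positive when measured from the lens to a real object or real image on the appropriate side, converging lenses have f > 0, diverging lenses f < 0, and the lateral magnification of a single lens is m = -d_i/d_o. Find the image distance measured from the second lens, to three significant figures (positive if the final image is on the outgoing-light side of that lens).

Applying the thin-lens equation to the first lens, 1/(-25.5) = 1/37 + 1/d_i1, which gives d_i1 = -15.096 cm.
With d_i1 < 0 the first image is virtual and lies on the object side; the object distance for lens 2 is d_o2 = 40 - (-15.096) = 55.096 cm.
Applying the thin-lens equation again with f_2 = 14.5 cm and d_o2 = 55.096 cm gives d_i2 = 19.679 cm.

19.7 cm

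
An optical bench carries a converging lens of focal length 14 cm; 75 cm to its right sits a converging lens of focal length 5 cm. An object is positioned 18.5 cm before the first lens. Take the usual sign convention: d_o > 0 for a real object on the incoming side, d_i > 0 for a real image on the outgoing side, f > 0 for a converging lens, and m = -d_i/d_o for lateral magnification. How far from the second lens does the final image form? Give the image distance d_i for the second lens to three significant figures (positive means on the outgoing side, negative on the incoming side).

Applying the thin-lens equation to the first lens, 1/14 = 1/18.5 + 1/d_i1, which gives d_i1 = 57.556 cm.
The intermediate image is 57.556 cm to the right of lens 1, so d_o2 = L - d_i1 = 75 - 57.556 = 17.444 cm.
Applying the thin-lens equation again with f_2 = 5 cm and d_o2 = 17.444 cm gives d_i2 = 7.009 cm.

7.01 cm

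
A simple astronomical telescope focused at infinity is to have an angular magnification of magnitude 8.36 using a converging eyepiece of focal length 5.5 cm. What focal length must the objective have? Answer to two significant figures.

46 cm

|M| = f_obj/|f_eye|, so f_obj = |M| x |f_eye| = 8.36 x 5.5 = 45.980 cm.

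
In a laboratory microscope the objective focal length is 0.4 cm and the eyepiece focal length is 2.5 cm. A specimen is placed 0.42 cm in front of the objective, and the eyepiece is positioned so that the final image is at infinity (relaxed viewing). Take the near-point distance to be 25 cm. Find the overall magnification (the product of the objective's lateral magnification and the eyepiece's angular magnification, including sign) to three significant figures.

-200

Objective: 1/d_i = 1/f_obj - 1/d_o = 1/0.4 - 1/0.42 = 0.11905 cm^-1, so d_i = 8.400 cm.
m_obj = -d_i/d_o = -8.400/0.42 = -20.000.
Eyepiece angular magnification (image at infinity): M_eye = D/f_e = 25/2.5 = 10.000.
Overall M = m_obj x M_eye = (-20.000)(10.000) = -200.00.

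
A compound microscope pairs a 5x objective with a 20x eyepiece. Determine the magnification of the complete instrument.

The overall magnification of a compound microscope is the product of the objective and eyepiece magnifications:
M = M_obj x M_eye = 5 x 20 = 100.

100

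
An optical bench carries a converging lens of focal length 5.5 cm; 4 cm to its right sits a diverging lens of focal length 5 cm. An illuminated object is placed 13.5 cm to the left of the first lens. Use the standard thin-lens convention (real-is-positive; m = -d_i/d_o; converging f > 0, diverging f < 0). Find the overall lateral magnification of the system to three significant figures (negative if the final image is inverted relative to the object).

12.2

Lens 1: 1/d_i1 = 1/f_1 - 1/d_o1 = 1/5.5 - 1/13.5 = 0.10774 cm^-1, so d_i1 = 9.281 cm.
m_1 = -(9.281)/13.5 = -0.6875.
Since 9.281 cm > 4 cm, the first image lies past the second lens and serves as a virtual object: d_o2 = L - d_i1 = -5.281 cm.
Lens 2: 1/d_i2 = 1/f_2 - 1/d_o2 = 1/(-5) - 1/(-5.281) = -0.01065 cm^-1, so d_i2 = -93.889 cm.
m_2 = -(-93.889)/(-5.281) = -17.7778.
Overall magnification: m = m_1 m_2 = 12.2222.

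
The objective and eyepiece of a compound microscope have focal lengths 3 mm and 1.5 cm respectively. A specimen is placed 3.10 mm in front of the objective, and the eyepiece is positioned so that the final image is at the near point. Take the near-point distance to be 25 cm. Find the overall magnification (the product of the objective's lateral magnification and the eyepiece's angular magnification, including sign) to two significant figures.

-530

Convert to cm: f_obj = 3 mm = 0.3 cm; d_o = 3.10 mm = 0.31 cm.
Objective: 1/d_i = 1/f_obj - 1/d_o = 1/0.3 - 1/0.31 = 0.10753 cm^-1, so d_i = 9.300 cm.
m_obj = -d_i/d_o = -9.300/0.31 = -30.000.
Eyepiece angular magnification (image at near point): M_eye = 1 + D/f_e = 1 + 25/1.5 = 17.667.
Overall M = m_obj x M_eye = (-30.000)(17.667) = -530.00.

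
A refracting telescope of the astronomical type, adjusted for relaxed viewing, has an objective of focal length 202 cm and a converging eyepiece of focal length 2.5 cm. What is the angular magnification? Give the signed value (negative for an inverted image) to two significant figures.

M = -f_obj/f_eye = -202/(2.5) = -80.800.

-81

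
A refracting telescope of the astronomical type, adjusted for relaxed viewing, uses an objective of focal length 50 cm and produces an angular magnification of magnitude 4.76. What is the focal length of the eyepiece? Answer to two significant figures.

|M| = f_obj/f_eye, so f_eye = f_obj/|M| = 50/4.76 = 10.504 cm.

11 cm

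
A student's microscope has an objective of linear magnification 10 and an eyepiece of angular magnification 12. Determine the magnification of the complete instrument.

120

The overall magnification of a compound microscope is the product of the objective and eyepiece magnifications:
M = M_obj x M_eye = 10 x 12 = 120.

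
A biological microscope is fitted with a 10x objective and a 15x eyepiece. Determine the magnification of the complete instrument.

The overall magnification of a compound microscope is the product of the objective and eyepiece magnifications:
M = M_obj x M_eye = 10 x 15 = 150.

150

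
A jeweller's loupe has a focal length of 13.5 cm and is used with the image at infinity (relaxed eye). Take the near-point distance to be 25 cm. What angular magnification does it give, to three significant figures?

1.85

M = D/f = 25/13.5 = 1.852.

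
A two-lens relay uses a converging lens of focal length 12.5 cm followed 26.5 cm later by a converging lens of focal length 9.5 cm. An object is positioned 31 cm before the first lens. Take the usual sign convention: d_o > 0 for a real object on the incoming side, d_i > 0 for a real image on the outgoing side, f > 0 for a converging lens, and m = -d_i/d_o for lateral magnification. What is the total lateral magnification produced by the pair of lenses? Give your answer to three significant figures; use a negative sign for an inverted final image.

-1.63

First lens: d_i1 = 1/(1/12.5 - 1/31) = 20.946 cm.
m_1 = -(20.946)/31 = -0.6757.
Object distance for lens 2: d_o2 = 26.5 - 20.946 = 5.554 cm.
Second lens: d_i2 = 1/(1/9.5 - 1/(5.554)) = -13.372 cm.
m_2 = -(-13.372)/(5.554) = 2.4075.
The system's lateral magnification is m_1 m_2 = (-0.6757)(2.4075) = -1.6267.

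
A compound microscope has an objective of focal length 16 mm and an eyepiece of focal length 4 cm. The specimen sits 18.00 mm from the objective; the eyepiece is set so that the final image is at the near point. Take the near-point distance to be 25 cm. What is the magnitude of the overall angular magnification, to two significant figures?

Convert to cm: f_obj = 16 mm = 1.6 cm; d_o = 18.00 mm = 1.80 cm.
Objective: 1/d_i = 1/f_obj - 1/d_o = 1/1.6 - 1/1.80 = 0.06944 cm^-1, so d_i = 14.400 cm.
m_obj = -d_i/d_o = -14.400/1.80 = -8.000.
Eyepiece angular magnification (image at near point): M_eye = 1 + D/f_e = 1 + 25/4 = 7.250.
Overall M = m_obj x M_eye = (-8.000)(7.250) = -58.00.
|M| = 58.00.

58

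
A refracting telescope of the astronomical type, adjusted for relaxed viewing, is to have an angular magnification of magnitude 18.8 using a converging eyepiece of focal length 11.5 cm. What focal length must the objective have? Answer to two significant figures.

|M| = f_obj/|f_eye|, so f_obj = |M| x |f_eye| = 18.8 x 11.5 = 216.200 cm.

220 cm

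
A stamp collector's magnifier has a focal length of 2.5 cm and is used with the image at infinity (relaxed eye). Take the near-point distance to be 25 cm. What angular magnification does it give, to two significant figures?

M = D/f = 25/2.5 = 10.000.

10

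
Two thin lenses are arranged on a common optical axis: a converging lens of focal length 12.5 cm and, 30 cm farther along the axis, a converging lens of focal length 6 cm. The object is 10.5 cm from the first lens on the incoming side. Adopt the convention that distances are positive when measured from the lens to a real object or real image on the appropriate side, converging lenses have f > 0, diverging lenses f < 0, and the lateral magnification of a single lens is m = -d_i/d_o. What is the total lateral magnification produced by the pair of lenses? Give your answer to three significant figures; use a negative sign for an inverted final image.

Applying the thin-lens equation to the first lens, 1/12.5 = 1/10.5 + 1/d_i1, which gives d_i1 = -65.625 cm.
Its lateral magnification is m_1 = -d_i1/d_o1 = -(-65.625)/10.5 = 6.2500.
With d_i1 < 0 the first image is virtual and lies on the object side; the object distance for lens 2 is d_o2 = 30 - (-65.625) = 95.625 cm.
Applying the thin-lens equation again with f_2 = 6 cm and d_o2 = 95.625 cm gives d_i2 = 6.402 cm.
m_2 = -(6.402)/(95.625) = -0.0669.
Overall magnification: m = m_1 m_2 = -0.4184.

-0.418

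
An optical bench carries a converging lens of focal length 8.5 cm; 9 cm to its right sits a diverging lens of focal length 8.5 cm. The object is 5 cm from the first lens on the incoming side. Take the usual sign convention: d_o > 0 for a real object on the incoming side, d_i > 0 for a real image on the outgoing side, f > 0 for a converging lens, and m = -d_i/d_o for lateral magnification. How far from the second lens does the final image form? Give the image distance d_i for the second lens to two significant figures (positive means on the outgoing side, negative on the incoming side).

Applying the thin-lens equation to the first lens, 1/8.5 = 1/5 + 1/d_i1, which gives d_i1 = -12.143 cm.
The intermediate image is virtual, 12.143 cm to the left of lens 1, so d_o2 = L - d_i1 = 9 - (-12.143) = 21.143 cm.
Applying the thin-lens equation again with f_2 = -8.5 cm and d_o2 = 21.143 cm gives d_i2 = -6.063 cm.

-6.1 cm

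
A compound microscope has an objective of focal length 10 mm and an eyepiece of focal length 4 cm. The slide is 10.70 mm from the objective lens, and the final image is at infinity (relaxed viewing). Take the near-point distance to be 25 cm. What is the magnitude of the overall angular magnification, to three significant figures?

Convert to cm: f_obj = 10 mm = 1 cm; d_o = 10.70 mm = 1.07 cm.
Objective: 1/d_i = 1/f_obj - 1/d_o = 1/1 - 1/1.07 = 0.06542 cm^-1, so d_i = 15.286 cm.
m_obj = -d_i/d_o = -15.286/1.07 = -14.286.
Eyepiece angular magnification (image at infinity): M_eye = D/f_e = 25/4 = 6.250.
Overall M = m_obj x M_eye = (-14.286)(6.250) = -89.29.
|M| = 89.29.

89.3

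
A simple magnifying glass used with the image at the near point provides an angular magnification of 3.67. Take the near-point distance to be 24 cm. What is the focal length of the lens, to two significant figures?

For the image at the near point, M = 1 + D/f.
f = D/(M - 1) = 24/(3.67 - 1) = 8.989 cm.

9.0 cm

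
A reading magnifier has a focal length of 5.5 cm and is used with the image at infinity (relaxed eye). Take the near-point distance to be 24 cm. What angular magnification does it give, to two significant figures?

4.4

M = D/f = 24/5.5 = 4.364.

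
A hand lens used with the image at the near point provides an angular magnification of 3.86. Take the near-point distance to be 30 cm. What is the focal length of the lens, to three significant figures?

10.5 cm

For the image at the near point, M = 1 + D/f.
f = D/(M - 1) = 30/(3.86 - 1) = 10.490 cm.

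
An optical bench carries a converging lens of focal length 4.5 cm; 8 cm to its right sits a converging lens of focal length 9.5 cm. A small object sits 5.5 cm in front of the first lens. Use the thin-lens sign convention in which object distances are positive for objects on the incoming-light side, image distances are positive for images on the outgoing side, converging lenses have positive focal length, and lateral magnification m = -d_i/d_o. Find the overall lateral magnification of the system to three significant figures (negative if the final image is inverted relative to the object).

First lens: d_i1 = 1/(1/4.5 - 1/5.5) = 24.750 cm.
m_1 = -(24.750)/5.5 = -4.5000.
Since 24.750 cm > 8 cm, the first image lies past the second lens and serves as a virtual object: d_o2 = L - d_i1 = -16.750 cm.
Second lens: d_i2 = 1/(1/9.5 - 1/(-16.750)) = 6.062 cm.
m_2 = -(6.062)/(-16.750) = 0.3619.
The system's lateral magnification is m_1 m_2 = (-4.5000)(0.3619) = -1.6286.

-1.63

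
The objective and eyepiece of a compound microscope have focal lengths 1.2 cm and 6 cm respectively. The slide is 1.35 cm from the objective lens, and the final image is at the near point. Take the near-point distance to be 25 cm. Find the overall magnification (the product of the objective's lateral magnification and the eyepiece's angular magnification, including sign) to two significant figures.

-41

Objective: 1/d_i = 1/f_obj - 1/d_o = 1/1.2 - 1/1.35 = 0.09259 cm^-1, so d_i = 10.800 cm.
m_obj = -d_i/d_o = -10.800/1.35 = -8.000.
Eyepiece angular magnification (image at near point): M_eye = 1 + D/f_e = 1 + 25/6 = 5.167.
Overall M = m_obj x M_eye = (-8.000)(5.167) = -41.33.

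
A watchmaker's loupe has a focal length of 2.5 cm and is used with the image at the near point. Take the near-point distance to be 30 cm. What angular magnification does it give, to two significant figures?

M = 1 + D/f = 1 + 30/2.5 = 13.000.

13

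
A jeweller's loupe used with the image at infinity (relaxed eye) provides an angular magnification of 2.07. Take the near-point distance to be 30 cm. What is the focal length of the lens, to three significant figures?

For the image at infinity, M = D/f.
f = D/M = 30/2.07 = 14.493 cm.

14.5 cm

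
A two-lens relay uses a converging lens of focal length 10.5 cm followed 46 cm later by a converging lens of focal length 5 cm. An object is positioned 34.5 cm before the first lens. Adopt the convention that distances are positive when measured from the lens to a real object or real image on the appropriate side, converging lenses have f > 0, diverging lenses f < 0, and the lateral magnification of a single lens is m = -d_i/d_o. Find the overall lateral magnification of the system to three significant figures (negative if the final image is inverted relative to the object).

0.0844

Applying the thin-lens equation to the first lens, 1/10.5 = 1/34.5 + 1/d_i1, which gives d_i1 = 15.094 cm.
Its lateral magnification is m_1 = -d_i1/d_o1 = -(15.094)/34.5 = -0.4375.
Object distance for lens 2: d_o2 = 46 - 15.094 = 30.906 cm.
Applying the thin-lens equation again with f_2 = 5 cm and d_o2 = 30.906 cm gives d_i2 = 5.965 cm.
m_2 = -(5.965)/(30.906) = -0.1930.
Overall magnification: m = m_1 m_2 = 0.0844.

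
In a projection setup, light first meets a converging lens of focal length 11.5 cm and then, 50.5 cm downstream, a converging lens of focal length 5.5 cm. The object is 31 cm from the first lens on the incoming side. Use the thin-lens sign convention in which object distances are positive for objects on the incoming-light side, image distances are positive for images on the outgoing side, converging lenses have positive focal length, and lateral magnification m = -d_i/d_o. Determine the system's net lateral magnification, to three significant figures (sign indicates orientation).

Lens 1: 1/d_i1 = 1/f_1 - 1/d_o1 = 1/11.5 - 1/31 = 0.05470 cm^-1, so d_i1 = 18.282 cm.
m_1 = -(18.282)/31 = -0.5897.
The intermediate image is 18.282 cm to the right of lens 1, so d_o2 = L - d_i1 = 50.5 - 18.282 = 32.218 cm.
Lens 2: 1/d_i2 = 1/f_2 - 1/d_o2 = 1/5.5 - 1/(32.218) = 0.15078 cm^-1, so d_i2 = 6.632 cm.
m_2 = -(6.632)/(32.218) = -0.2059.
Overall magnification: m = m_1 m_2 = 0.1214.

0.121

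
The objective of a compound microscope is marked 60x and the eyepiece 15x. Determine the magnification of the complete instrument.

The overall magnification of a compound microscope is the product of the objective and eyepiece magnifications:
M = M_obj x M_eye = 60 x 15 = 900.

900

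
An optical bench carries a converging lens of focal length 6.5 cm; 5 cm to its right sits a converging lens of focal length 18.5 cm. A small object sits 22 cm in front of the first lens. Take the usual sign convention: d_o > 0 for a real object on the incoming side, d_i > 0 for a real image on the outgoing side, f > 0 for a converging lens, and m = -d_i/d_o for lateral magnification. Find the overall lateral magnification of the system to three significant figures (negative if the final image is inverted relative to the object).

-0.341

Applying the thin-lens equation to the first lens, 1/6.5 = 1/22 + 1/d_i1, which gives d_i1 = 9.226 cm.
Its lateral magnification is m_1 = -d_i1/d_o1 = -(9.226)/22 = -0.4194.
This image would form 9.226 cm past lens 1, i.e. 4.226 cm beyond lens 2, so it is a virtual object for lens 2: d_o2 = 5 - 9.226 = -4.226 cm.
Applying the thin-lens equation again with f_2 = 18.5 cm and d_o2 = -4.226 cm gives d_i2 = 3.440 cm.
m_2 = -(3.440)/(-4.226) = 0.8141.
Total m = m_1 x m_2 = (-0.4194)(0.8141) = -0.3414.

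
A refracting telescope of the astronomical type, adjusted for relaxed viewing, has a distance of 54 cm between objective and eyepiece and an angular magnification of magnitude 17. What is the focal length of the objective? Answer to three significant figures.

In normal adjustment the tube length equals f_obj + f_eye and |M| = f_obj/f_eye.
So f_obj = 17 f_eye and 17 f_eye + f_eye = 54 cm, giving f_eye = 54/18 = 3.000 cm and f_obj = 51.000 cm.

51.0 cm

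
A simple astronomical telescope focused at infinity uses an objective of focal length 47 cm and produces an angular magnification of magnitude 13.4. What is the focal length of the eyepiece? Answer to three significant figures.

3.51 cm

|M| = f_obj/f_eye, so f_eye = f_obj/|M| = 47/13.4 = 3.507 cm.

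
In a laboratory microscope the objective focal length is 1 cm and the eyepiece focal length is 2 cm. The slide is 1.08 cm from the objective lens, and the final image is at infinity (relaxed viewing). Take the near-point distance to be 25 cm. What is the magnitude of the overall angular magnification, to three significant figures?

Objective: 1/d_i = 1/f_obj - 1/d_o = 1/1 - 1/1.08 = 0.07407 cm^-1, so d_i = 13.500 cm.
m_obj = -d_i/d_o = -13.500/1.08 = -12.500.
Eyepiece angular magnification (image at infinity): M_eye = D/f_e = 25/2 = 12.500.
Overall M = m_obj x M_eye = (-12.500)(12.500) = -156.25.
|M| = 156.25.

156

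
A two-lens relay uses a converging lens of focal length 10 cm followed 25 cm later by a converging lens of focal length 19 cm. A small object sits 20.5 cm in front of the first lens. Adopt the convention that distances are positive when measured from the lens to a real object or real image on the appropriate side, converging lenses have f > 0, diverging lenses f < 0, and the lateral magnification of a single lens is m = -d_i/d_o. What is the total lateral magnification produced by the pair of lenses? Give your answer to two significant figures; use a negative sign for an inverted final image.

-1.3

Lens 1: 1/d_i1 = 1/f_1 - 1/d_o1 = 1/10 - 1/20.5 = 0.05122 cm^-1, so d_i1 = 19.524 cm.
m_1 = -(19.524)/20.5 = -0.9524.
That image sits 5.476 cm in front of the second lens, so d_o2 = 5.476 cm.
Lens 2: 1/d_i2 = 1/f_2 - 1/d_o2 = 1/19 - 1/(5.476) = -0.12998 cm^-1, so d_i2 = -7.694 cm.
m_2 = -(-7.694)/(5.476) = 1.4049.
Overall magnification: m = m_1 m_2 = -1.3380.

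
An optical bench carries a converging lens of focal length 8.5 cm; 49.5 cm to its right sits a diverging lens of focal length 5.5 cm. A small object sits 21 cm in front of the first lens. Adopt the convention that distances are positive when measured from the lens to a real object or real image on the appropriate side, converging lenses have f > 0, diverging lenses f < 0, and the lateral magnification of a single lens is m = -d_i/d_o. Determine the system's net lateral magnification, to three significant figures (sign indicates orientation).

First lens: d_i1 = 1/(1/8.5 - 1/21) = 14.280 cm.
m_1 = -(14.280)/21 = -0.6800.
That image sits 35.220 cm in front of the second lens, so d_o2 = 35.220 cm.
Second lens: d_i2 = 1/(1/(-5.5) - 1/(35.220)) = -4.757 cm.
m_2 = -(-4.757)/(35.220) = 0.1351.
Total m = m_1 x m_2 = (-0.6800)(0.1351) = -0.0918.

-0.0918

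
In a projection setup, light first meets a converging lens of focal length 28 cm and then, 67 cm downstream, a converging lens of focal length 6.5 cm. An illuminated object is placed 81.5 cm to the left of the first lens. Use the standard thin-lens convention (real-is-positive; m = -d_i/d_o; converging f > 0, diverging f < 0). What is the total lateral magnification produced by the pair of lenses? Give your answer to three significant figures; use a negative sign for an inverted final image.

0.191

First lens: d_i1 = 1/(1/28 - 1/81.5) = 42.654 cm.
m_1 = -(42.654)/81.5 = -0.5234.
Object distance for lens 2: d_o2 = 67 - 42.654 = 24.346 cm.
Second lens: d_i2 = 1/(1/6.5 - 1/(24.346)) = 8.868 cm.
m_2 = -(8.868)/(24.346) = -0.3642.
Total m = m_1 x m_2 = (-0.5234)(-0.3642) = 0.1906.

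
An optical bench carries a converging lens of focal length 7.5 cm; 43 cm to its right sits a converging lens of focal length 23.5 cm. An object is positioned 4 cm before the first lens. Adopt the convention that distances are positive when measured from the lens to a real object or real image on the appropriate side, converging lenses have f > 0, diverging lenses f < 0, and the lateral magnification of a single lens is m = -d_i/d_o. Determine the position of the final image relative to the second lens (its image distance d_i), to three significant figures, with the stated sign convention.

43.2 cm

First lens: d_i1 = 1/(1/7.5 - 1/4) = -8.571 cm.
The intermediate image is virtual, 8.571 cm to the left of lens 1, so d_o2 = L - d_i1 = 43 - (-8.571) = 51.571 cm.
Second lens: d_i2 = 1/(1/23.5 - 1/(51.571)) = 43.173 cm.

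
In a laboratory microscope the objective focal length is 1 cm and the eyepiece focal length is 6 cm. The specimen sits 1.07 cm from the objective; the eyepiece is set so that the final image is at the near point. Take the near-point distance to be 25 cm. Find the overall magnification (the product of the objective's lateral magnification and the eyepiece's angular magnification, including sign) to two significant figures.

-74

Objective: 1/d_i = 1/f_obj - 1/d_o = 1/1 - 1/1.07 = 0.06542 cm^-1, so d_i = 15.286 cm.
m_obj = -d_i/d_o = -15.286/1.07 = -14.286.
Eyepiece angular magnification (image at near point): M_eye = 1 + D/f_e = 1 + 25/6 = 5.167.
Overall M = m_obj x M_eye = (-14.286)(5.167) = -73.81.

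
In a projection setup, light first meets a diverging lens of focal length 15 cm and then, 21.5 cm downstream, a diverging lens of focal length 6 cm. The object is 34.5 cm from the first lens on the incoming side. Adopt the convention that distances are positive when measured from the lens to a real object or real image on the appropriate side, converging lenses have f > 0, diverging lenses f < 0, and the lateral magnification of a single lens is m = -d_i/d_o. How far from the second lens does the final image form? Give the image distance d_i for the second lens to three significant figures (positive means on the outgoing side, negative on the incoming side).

-5.05 cm

Lens 1: 1/d_i1 = 1/f_1 - 1/d_o1 = 1/(-15) - 1/34.5 = -0.09565 cm^-1, so d_i1 = -10.455 cm.
The intermediate image is virtual, 10.455 cm to the left of lens 1, so d_o2 = L - d_i1 = 21.5 - (-10.455) = 31.955 cm.
Lens 2: 1/d_i2 = 1/f_2 - 1/d_o2 = 1/(-6) - 1/(31.955) = -0.19796 cm^-1, so d_i2 = -5.051 cm.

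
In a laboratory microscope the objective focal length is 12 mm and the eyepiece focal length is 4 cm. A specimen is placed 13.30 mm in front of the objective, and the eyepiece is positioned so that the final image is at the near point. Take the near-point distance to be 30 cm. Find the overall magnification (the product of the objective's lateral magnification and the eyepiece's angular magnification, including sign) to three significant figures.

-78.5

Convert to cm: f_obj = 12 mm = 1.2 cm; d_o = 13.30 mm = 1.33 cm.
Objective: 1/d_i = 1/f_obj - 1/d_o = 1/1.2 - 1/1.33 = 0.08145 cm^-1, so d_i = 12.277 cm.
m_obj = -d_i/d_o = -12.277/1.33 = -9.231.
Eyepiece angular magnification (image at near point): M_eye = 1 + D/f_e = 1 + 30/4 = 8.500.
Overall M = m_obj x M_eye = (-9.231)(8.500) = -78.46.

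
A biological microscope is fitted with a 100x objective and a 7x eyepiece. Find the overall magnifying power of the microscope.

700

The overall magnification of a compound microscope is the product of the objective and eyepiece magnifications:
M = M_obj x M_eye = 100 x 7 = 700.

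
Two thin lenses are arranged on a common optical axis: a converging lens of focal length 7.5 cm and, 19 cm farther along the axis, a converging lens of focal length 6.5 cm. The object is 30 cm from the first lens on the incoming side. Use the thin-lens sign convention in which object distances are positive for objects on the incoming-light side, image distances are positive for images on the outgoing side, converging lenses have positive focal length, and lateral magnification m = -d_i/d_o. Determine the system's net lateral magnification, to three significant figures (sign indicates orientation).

0.867

First lens: d_i1 = 1/(1/7.5 - 1/30) = 10.000 cm.
m_1 = -(10.000)/30 = -0.3333.
That image sits 9.000 cm in front of the second lens, so d_o2 = 9.000 cm.
Second lens: d_i2 = 1/(1/6.5 - 1/(9.000)) = 23.400 cm.
m_2 = -(23.400)/(9.000) = -2.6000.
The system's lateral magnification is m_1 m_2 = (-0.3333)(-2.6000) = 0.8667.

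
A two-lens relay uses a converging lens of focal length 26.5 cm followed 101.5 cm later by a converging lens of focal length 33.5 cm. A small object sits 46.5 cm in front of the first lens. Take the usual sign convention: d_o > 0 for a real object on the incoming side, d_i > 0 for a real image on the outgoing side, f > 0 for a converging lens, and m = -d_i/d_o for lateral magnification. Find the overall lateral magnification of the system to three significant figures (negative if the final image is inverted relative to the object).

6.95

Applying the thin-lens equation to the first lens, 1/26.5 = 1/46.5 + 1/d_i1, which gives d_i1 = 61.613 cm.
Its lateral magnification is m_1 = -d_i1/d_o1 = -(61.613)/46.5 = -1.3250.
Object distance for lens 2: d_o2 = 101.5 - 61.613 = 39.887 cm.
Applying the thin-lens equation again with f_2 = 33.5 cm and d_o2 = 39.887 cm gives d_i2 = 209.195 cm.
m_2 = -(209.195)/(39.887) = -5.2446.
The system's lateral magnification is m_1 m_2 = (-1.3250)(-5.2446) = 6.9491.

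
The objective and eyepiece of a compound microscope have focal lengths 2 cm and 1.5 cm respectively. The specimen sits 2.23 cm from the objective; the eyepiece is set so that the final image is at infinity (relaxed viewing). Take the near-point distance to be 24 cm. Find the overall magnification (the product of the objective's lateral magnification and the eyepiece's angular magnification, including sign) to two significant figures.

-140

Objective: 1/d_i = 1/f_obj - 1/d_o = 1/2 - 1/2.23 = 0.05157 cm^-1, so d_i = 19.391 cm.
m_obj = -d_i/d_o = -19.391/2.23 = -8.696.
Eyepiece angular magnification (image at infinity): M_eye = D/f_e = 24/1.5 = 16.000.
Overall M = m_obj x M_eye = (-8.696)(16.000) = -139.13.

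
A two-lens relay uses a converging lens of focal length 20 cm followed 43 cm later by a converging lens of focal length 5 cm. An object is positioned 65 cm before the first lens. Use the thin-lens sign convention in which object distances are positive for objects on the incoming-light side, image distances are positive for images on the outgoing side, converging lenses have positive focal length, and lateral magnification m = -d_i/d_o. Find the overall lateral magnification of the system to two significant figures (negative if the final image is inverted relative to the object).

0.24

First lens: d_i1 = 1/(1/20 - 1/65) = 28.889 cm.
m_1 = -(28.889)/65 = -0.4444.
Object distance for lens 2: d_o2 = 43 - 28.889 = 14.111 cm.
Second lens: d_i2 = 1/(1/5 - 1/(14.111)) = 7.744 cm.
m_2 = -(7.744)/(14.111) = -0.5488.
The system's lateral magnification is m_1 m_2 = (-0.4444)(-0.5488) = 0.2439.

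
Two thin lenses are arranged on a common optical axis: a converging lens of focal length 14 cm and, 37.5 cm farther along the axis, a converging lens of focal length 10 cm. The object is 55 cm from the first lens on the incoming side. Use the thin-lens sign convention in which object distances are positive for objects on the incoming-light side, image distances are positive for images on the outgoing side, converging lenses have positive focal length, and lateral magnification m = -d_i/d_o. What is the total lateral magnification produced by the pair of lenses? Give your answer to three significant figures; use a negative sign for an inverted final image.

First lens: d_i1 = 1/(1/14 - 1/55) = 18.780 cm.
m_1 = -(18.780)/55 = -0.3415.
That image sits 18.720 cm in front of the second lens, so d_o2 = 18.720 cm.
Second lens: d_i2 = 1/(1/10 - 1/(18.720)) = 21.469 cm.
m_2 = -(21.469)/(18.720) = -1.1469.
Overall magnification: m = m_1 m_2 = 0.3916.

0.392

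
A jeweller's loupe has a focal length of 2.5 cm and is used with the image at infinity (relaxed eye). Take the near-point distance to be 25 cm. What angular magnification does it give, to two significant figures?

M = D/f = 25/2.5 = 10.000.

10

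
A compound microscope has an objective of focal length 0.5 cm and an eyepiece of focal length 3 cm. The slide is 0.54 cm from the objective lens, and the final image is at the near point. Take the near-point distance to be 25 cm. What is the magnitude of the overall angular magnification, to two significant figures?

Objective: 1/d_i = 1/f_obj - 1/d_o = 1/0.5 - 1/0.54 = 0.14815 cm^-1, so d_i = 6.750 cm.
m_obj = -d_i/d_o = -6.750/0.54 = -12.500.
Eyepiece angular magnification (image at near point): M_eye = 1 + D/f_e = 1 + 25/3 = 9.333.
Overall M = m_obj x M_eye = (-12.500)(9.333) = -116.67.
|M| = 116.67.

120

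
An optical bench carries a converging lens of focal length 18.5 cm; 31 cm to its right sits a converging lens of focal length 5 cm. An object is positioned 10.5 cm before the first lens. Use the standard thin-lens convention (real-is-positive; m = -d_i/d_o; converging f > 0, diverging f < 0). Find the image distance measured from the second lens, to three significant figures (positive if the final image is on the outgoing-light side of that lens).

5.50 cm

Applying the thin-lens equation to the first lens, 1/18.5 = 1/10.5 + 1/d_i1, which gives d_i1 = -24.281 cm.
With d_i1 < 0 the first image is virtual and lies on the object side; the object distance for lens 2 is d_o2 = 31 - (-24.281) = 55.281 cm.
Applying the thin-lens equation again with f_2 = 5 cm and d_o2 = 55.281 cm gives d_i2 = 5.497 cm.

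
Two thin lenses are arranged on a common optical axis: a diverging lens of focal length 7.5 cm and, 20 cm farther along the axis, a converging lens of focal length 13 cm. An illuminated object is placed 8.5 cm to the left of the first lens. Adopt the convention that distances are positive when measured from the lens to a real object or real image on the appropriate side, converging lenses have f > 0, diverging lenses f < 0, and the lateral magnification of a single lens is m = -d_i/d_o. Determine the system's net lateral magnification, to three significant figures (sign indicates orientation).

-0.555

Lens 1: 1/d_i1 = 1/f_1 - 1/d_o1 = 1/(-7.5) - 1/8.5 = -0.25098 cm^-1, so d_i1 = -3.984 cm.
m_1 = -(-3.984)/8.5 = 0.4688.
With d_i1 < 0 the first image is virtual and lies on the object side; the object distance for lens 2 is d_o2 = 20 - (-3.984) = 23.984 cm.
Lens 2: 1/d_i2 = 1/f_2 - 1/d_o2 = 1/13 - 1/(23.984) = 0.03523 cm^-1, so d_i2 = 28.385 cm.
m_2 = -(28.385)/(23.984) = -1.1835.
The system's lateral magnification is m_1 m_2 = (0.4688)(-1.1835) = -0.5548.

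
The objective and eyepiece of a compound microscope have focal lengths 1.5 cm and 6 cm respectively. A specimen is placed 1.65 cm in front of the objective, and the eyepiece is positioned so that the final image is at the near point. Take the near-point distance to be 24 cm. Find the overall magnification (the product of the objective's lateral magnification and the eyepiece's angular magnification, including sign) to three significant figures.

Objective: 1/d_i = 1/f_obj - 1/d_o = 1/1.5 - 1/1.65 = 0.06061 cm^-1, so d_i = 16.500 cm.
m_obj = -d_i/d_o = -16.500/1.65 = -10.000.
Eyepiece angular magnification (image at near point): M_eye = 1 + D/f_e = 1 + 24/6 = 5.000.
Overall M = m_obj x M_eye = (-10.000)(5.000) = -50.00.

-50.0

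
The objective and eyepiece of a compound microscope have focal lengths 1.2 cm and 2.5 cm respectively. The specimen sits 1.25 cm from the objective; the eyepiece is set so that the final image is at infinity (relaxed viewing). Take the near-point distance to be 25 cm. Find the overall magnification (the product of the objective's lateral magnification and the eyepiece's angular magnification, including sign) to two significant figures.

Objective: 1/d_i = 1/f_obj - 1/d_o = 1/1.2 - 1/1.25 = 0.03333 cm^-1, so d_i = 30.000 cm.
m_obj = -d_i/d_o = -30.000/1.25 = -24.000.
Eyepiece angular magnification (image at infinity): M_eye = D/f_e = 25/2.5 = 10.000.
Overall M = m_obj x M_eye = (-24.000)(10.000) = -240.00.

-240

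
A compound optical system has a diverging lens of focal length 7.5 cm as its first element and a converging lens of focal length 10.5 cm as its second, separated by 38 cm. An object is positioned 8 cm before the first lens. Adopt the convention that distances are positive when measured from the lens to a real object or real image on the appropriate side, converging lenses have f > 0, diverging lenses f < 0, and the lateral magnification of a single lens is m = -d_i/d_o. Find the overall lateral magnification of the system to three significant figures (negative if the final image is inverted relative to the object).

First lens: d_i1 = 1/(1/(-7.5) - 1/8) = -3.871 cm.
m_1 = -(-3.871)/8 = 0.4839.
The intermediate image is virtual, 3.871 cm to the left of lens 1, so d_o2 = L - d_i1 = 38 - (-3.871) = 41.871 cm.
Second lens: d_i2 = 1/(1/10.5 - 1/(41.871)) = 14.014 cm.
m_2 = -(14.014)/(41.871) = -0.3347.
Total m = m_1 x m_2 = (0.4839)(-0.3347) = -0.1620.

-0.162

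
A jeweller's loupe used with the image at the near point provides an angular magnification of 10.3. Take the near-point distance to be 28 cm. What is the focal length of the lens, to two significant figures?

3.0 cm

For the image at the near point, M = 1 + D/f.
f = D/(M - 1) = 28/(10.3 - 1) = 3.011 cm.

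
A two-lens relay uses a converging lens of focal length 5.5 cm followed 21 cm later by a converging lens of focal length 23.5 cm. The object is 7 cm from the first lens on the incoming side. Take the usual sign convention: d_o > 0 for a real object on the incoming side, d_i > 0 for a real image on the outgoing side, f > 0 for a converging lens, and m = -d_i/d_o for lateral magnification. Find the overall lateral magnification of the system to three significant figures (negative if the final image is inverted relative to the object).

-3.06

First lens: d_i1 = 1/(1/5.5 - 1/7) = 25.667 cm.
m_1 = -(25.667)/7 = -3.6667.
This image would form 25.667 cm past lens 1, i.e. 4.667 cm beyond lens 2, so it is a virtual object for lens 2: d_o2 = 21 - 25.667 = -4.667 cm.
Second lens: d_i2 = 1/(1/23.5 - 1/(-4.667)) = 3.893 cm.
m_2 = -(3.893)/(-4.667) = 0.8343.
Overall magnification: m = m_1 m_2 = -3.0592.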